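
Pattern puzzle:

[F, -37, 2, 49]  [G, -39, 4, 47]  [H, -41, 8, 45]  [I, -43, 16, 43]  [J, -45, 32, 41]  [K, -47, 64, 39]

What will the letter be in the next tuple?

Letter: F, G, H, I, J, K → L (letters move forward 1 place in the alphabet).

L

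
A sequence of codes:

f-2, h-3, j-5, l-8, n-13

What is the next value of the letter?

p

Letter: letters move forward 2 places in the alphabet; f, h, j, l, n → p.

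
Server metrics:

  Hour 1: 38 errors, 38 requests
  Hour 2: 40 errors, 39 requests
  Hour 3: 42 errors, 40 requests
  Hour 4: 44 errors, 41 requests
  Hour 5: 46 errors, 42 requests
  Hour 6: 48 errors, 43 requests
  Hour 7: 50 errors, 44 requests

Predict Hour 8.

Errors goes 38, 40, 42, 44, 46, 48, 50 → 52 (+2 each step).
Requests — +1 each step: 38, 39, 40, 41, 42, 43, 44 → 45.
So the next record is 52 errors, 45 requests.

52 errors, 45 requests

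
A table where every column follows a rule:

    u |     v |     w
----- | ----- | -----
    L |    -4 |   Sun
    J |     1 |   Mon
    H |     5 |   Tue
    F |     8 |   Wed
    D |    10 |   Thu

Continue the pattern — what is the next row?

B  11  Fri

Column u: letters move back 2 places in the alphabet, so L, J, H, F, D → B.
For the column v, differences are 5, 4, 3, … (decreasing by 1 each time): -4, 1, 5, 8, 10 → 11.
For the column w, runs through the weekdays Mon→Sun: Sun, Mon, Tue, Wed, Thu → Fri.
So the next row is B  11  Fri.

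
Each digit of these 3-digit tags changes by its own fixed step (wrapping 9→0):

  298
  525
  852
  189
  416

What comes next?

743

First digit — +3 each step, mod 10: 2, 5, 8, 1, 4 → 7.
Second digit: 9, 2, 5, 8, 1 → 4 (+3 each step, mod 10).
Third digit: −3 each step, mod 10; 8, 5, 2, 9, 6 → 3.
Combining the parts gives 743.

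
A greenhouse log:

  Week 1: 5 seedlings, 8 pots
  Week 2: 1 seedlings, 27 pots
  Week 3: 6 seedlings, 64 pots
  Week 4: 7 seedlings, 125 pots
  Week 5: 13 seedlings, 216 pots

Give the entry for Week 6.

20 seedlings, 343 pots

Seedlings — each term is the sum of the two before it: 5, 1, 6, 7, 13 → 20.
Pots goes 8, 27, 64, 125, 216 → 343 (perfect cubes: 2³, 3³, 4³, …).
Putting it together: 20 seedlings, 343 pots.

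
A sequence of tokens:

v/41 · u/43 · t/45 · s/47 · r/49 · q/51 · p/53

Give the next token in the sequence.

o/55

Letter — letters move back 1 place in the alphabet: v, u, t, s, r, q, p → o.
Second component: +2 each step, so 41, 43, 45, 47, 49, 51, 53 → 55.
So the next token is o/55.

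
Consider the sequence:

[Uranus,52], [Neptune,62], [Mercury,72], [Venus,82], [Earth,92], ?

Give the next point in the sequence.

[Mars,102]

Planet goes Uranus, Neptune, Mercury, Venus, Earth → Mars (runs through the planets Mercury→Neptune).
Second part: +10 each step; 52, 62, 72, 82, 92 → 102.
Combining the parts gives [Mars,102].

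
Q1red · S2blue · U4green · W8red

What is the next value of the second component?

16

Second component: ×2 each step; 1, 2, 4, 8 → 16.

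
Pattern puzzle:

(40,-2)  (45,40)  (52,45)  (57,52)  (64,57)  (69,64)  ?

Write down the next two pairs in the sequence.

(76,69), (81,76)

First component: alternating steps +5, +7, +5, +7, …; 40, 45, 52, 57, 64, 69 → 76 → 81.
Second component: always the previous value of the first component; -2, 40, 45, 52, 57, 64 → 69 → 76.
Putting the parts together: (76,69) and then (81,76).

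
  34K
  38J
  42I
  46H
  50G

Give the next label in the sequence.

First component: 34, 38, 42, 46, 50 → 54 (+4 each step).
Letter — letters move back 1 place in the alphabet: K, J, I, H, G → F.
So the next label is 54F.

54F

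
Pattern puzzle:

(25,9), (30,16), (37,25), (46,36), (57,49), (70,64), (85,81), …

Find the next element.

First component goes 25, 30, 37, 46, 57, 70, 85 → 102 (differences are 5, 7, 9, … (increasing by 2 each time)).
Second component: perfect squares: 3², 4², 5², …; 9, 16, 25, 36, 49, 64, 81 → 100.
So the next element is (102,100).

(102,100)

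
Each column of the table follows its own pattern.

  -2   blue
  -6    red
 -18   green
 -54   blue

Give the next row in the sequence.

First component — ×3 each step: -2, -6, -18, -54 → -162.
Colour: blue, red, green, blue → red (repeats blue → red → green).
So the next row is -162  red.

-162  red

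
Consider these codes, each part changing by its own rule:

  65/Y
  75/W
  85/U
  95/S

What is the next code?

First component — +10 each step: 65, 75, 85, 95 → 105.
Letter goes Y, W, U, S → Q (letters move back 2 places in the alphabet).
Combining the parts gives 105/Q.

105/Q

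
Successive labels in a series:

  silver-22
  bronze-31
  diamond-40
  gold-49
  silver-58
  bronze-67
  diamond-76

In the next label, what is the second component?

85

Second component: 22, 31, 40, 49, 58, 67, 76 → 85 (+9 each step).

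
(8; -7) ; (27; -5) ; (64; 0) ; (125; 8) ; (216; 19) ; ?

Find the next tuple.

First part: perfect cubes: 2³, 3³, 4³, …; 8, 27, 64, 125, 216 → 343.
Second part goes -7, -5, 0, 8, 19 → 33 (differences are 2, 5, 8, … (increasing by 3 each time)).
Putting it together: (343; 33).

(343; 33)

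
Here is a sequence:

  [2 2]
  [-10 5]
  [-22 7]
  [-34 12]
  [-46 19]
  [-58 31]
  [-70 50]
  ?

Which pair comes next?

First slot: −12 each step, so 2, -10, -22, -34, -46, -58, -70 → -82.
Second slot goes 2, 5, 7, 12, 19, 31, 50 → 81 (each term is the sum of the two before it).
So the next pair is [-82 81].

[-82 81]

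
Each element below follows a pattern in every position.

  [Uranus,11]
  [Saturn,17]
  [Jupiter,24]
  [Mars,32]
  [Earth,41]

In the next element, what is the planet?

Venus

Planet: Uranus, Saturn, Jupiter, Mars, Earth → Venus (runs backward through the planets Mercury→Neptune).
For the second coordinate, differences are 6, 7, 8, … (increasing by 1 each time): 11, 17, 24, 32, 41 → 51.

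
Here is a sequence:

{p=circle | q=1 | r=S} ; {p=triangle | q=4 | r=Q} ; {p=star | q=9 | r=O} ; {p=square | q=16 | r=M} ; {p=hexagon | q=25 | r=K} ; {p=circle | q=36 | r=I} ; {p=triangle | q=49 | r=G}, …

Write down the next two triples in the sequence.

P: repeats circle → triangle → star → square → hexagon; circle, triangle, star, square, hexagon, circle, triangle → star → square.
Q: perfect squares: 1², 2², 3², …; 1, 4, 9, 16, 25, 36, 49 → 64 → 81.
R — letters move back 2 places in the alphabet: S, Q, O, M, K, I, G → E → C.
Putting the parts together: {p=star | q=64 | r=E} and then {p=square | q=81 | r=C}.

{p=star | q=64 | r=E}, {p=square | q=81 | r=C}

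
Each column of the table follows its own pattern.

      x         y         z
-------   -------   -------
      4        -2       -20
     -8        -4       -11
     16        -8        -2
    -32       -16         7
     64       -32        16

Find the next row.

Column x: 4, -8, 16, -32, 64 → -128 (×(-2) each step).
Column y: ×2 each step; -2, -4, -8, -16, -32 → -64.
Column z: +9 each step; -20, -11, -2, 7, 16 → 25.
So the next row is -128  -64  25.

-128  -64  25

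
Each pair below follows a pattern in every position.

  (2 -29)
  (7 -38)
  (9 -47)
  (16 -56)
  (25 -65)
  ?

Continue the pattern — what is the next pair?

First entry — each term is the sum of the two before it: 2, 7, 9, 16, 25 → 41.
Second entry — −9 each step: -29, -38, -47, -56, -65 → -74.
Putting it together: (41 -74).

(41 -74)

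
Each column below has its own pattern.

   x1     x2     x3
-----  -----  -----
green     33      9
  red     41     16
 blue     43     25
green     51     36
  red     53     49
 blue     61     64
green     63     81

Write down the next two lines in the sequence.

red  71  100; blue  73  121

Column x1 goes green, red, blue, green, red, blue, green → red → blue (repeats green → red → blue).
Column x2: alternating steps +8, +2, +8, +2, …, so 33, 41, 43, 51, 53, 61, 63 → 71 → 73.
Column x3 — perfect squares: 3², 4², 5², …: 9, 16, 25, 36, 49, 64, 81 → 100 → 121.
Putting the parts together: red  71  100 and then blue  73  121.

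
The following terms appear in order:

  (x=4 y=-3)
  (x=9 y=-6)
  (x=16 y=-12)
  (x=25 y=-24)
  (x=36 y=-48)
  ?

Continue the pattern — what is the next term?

X goes 4, 9, 16, 25, 36 → 49 (perfect squares: 2², 3², 4², …).
For the y, ×2 each step: -3, -6, -12, -24, -48 → -96.
Putting it together: (x=49 y=-96).

(x=49 y=-96)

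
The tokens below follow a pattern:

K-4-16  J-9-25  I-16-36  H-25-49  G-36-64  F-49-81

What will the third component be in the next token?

100

For the third component, perfect squares: 4², 5², 6², …: 16, 25, 36, 49, 64, 81 → 100.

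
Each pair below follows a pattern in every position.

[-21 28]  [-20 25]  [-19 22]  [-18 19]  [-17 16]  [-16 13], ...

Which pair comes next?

[-15 10]

For the first slot, +1 each step: -21, -20, -19, -18, -17, -16 → -15.
For the second slot, −3 each step: 28, 25, 22, 19, 16, 13 → 10.
So the next pair is [-15 10].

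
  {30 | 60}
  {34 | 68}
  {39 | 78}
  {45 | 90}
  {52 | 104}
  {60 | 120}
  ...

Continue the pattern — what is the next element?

{69 | 138}

First slot: 30, 34, 39, 45, 52, 60 → 69 (differences are 4, 5, 6, … (increasing by 1 each time)).
Second slot: 60, 68, 78, 90, 104, 120 → 138 (always 2 × the first slot).
Combining the parts gives {69 | 138}.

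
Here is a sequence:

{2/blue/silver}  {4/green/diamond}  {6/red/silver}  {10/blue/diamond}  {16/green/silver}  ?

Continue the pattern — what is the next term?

{26/red/diamond}

First entry: 2, 4, 6, 10, 16 → 26 (each term is the sum of the two before it).
Colour: blue, green, red, blue, green → red (repeats blue → green → red).
Rank: alternates silver ↔ diamond; silver, diamond, silver, diamond, silver → diamond.
Combining the parts gives {26/red/diamond}.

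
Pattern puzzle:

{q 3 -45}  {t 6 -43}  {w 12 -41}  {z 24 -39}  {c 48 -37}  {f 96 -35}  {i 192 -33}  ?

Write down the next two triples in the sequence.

For the letter, letters move forward 3 places in the alphabet, wrapping Z→A: q, t, w, z, c, f, i → l → o.
Second slot: ×2 each step, so 3, 6, 12, 24, 48, 96, 192 → 384 → 768.
For the third slot, +2 each step: -45, -43, -41, -39, -37, -35, -33 → -31 → -29.
So the next two triples are {l 384 -31} and {o 768 -29}.

{l 384 -31}, {o 768 -29}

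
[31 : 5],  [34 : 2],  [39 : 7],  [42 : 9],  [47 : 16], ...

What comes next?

First slot: alternating steps +3, +5, +3, +5, …; 31, 34, 39, 42, 47 → 50.
Second slot goes 5, 2, 7, 9, 16 → 25 (each term is the sum of the two before it).
Putting it together: [50 : 25].

[50 : 25]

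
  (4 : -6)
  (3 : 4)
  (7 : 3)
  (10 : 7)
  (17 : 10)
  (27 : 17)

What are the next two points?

First coordinate: 4, 3, 7, 10, 17, 27 → 44 → 71 (each term is the sum of the two before it).
Second coordinate goes -6, 4, 3, 7, 10, 17 → 27 → 44 (always the previous value of the first coordinate).
Putting the parts together: (44 : 27) and then (71 : 44).

(44 : 27), (71 : 44)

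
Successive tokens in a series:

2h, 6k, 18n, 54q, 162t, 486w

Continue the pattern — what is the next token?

First component goes 2, 6, 18, 54, 162, 486 → 1458 (×3 each step).
Letter: h, k, n, q, t, w → z (letters move forward 3 places in the alphabet).
So the next token is 1458z.

1458z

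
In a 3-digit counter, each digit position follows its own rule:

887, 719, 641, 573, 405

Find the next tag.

337

First digit: −1 each step, mod 10, so 8, 7, 6, 5, 4 → 3.
Second digit goes 8, 1, 4, 7, 0 → 3 (+3 each step, mod 10).
Third digit: +2 each step, mod 10, so 7, 9, 1, 3, 5 → 7.
So the next tag is 337.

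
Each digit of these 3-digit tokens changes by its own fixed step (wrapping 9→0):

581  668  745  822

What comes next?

909

First digit: +1 each step, mod 10; 5, 6, 7, 8 → 9.
Second digit: −2 each step, mod 10; 8, 6, 4, 2 → 0.
Third digit: −3 each step, mod 10; 1, 8, 5, 2 → 9.
Combining the parts gives 909.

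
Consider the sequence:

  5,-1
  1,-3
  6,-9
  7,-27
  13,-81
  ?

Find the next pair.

First slot goes 5, 1, 6, 7, 13 → 20 (each term is the sum of the two before it).
Second slot — ×3 each step: -1, -3, -9, -27, -81 → -243.
Combining the parts gives 20,-243.

20,-243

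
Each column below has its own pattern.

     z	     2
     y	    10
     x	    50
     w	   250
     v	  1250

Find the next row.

u  6250

Letter: z, y, x, w, v → u (letters move back 1 place in the alphabet).
Second component — ×5 each step: 2, 10, 50, 250, 1250 → 6250.
Putting it together: u  6250.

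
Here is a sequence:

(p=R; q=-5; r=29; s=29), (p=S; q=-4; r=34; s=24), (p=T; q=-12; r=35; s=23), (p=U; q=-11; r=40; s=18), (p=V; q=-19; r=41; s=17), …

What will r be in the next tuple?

46

P: R, S, T, U, V → W (letters move forward 1 place in the alphabet).
Q — alternating steps +1, −8, +1, −8, …: -5, -4, -12, -11, -19 → -18.
For the r, alternating steps +5, +1, +5, +1, …: 29, 34, 35, 40, 41 → 46.
S: together with the r always sums to 58; 29, 24, 23, 18, 17 → 12.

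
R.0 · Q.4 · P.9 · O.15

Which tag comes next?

For the letter, letters move back 1 place in the alphabet: R, Q, P, O → N.
Second component: 0, 4, 9, 15 → 22 (differences are 4, 5, 6, … (increasing by 1 each time)).
Combining the parts gives N.22.

N.22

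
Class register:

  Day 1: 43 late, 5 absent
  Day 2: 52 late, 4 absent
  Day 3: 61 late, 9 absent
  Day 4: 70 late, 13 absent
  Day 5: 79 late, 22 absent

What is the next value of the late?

Late: 43, 52, 61, 70, 79 → 88 (+9 each step).
Absent: each term is the sum of the two before it; 5, 4, 9, 13, 22 → 35.

88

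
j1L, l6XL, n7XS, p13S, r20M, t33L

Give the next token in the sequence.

Letter goes j, l, n, p, r, t → v (letters move forward 2 places in the alphabet).
Second component goes 1, 6, 7, 13, 20, 33 → 53 (each term is the sum of the two before it).
Size goes L, XL, XS, S, M, L → XL (repeats L → XL → XS → S → M).
So the next token is v53XL.

v53XL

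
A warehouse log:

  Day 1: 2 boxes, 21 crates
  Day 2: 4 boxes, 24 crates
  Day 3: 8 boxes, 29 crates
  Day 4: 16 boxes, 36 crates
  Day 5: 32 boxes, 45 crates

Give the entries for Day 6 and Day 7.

Boxes: ×2 each step, so 2, 4, 8, 16, 32 → 64 → 128.
For the crates, differences are 3, 5, 7, … (increasing by 2 each time): 21, 24, 29, 36, 45 → 56 → 69.
Putting the parts together: 64 boxes, 56 crates and then 128 boxes, 69 crates.

64 boxes, 56 crates; 128 boxes, 69 crates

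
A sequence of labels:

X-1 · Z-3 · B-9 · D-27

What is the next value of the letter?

F

For the letter, letters move forward 2 places in the alphabet, wrapping Z→A: X, Z, B, D → F.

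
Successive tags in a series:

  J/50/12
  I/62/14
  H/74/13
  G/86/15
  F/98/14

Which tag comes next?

Letter: letters move back 1 place in the alphabet, so J, I, H, G, F → E.
Second component: +12 each step, so 50, 62, 74, 86, 98 → 110.
Third component: 12, 14, 13, 15, 14 → 16 (alternating steps +2, −1, +2, −1, …).
Putting it together: E/110/16.

E/110/16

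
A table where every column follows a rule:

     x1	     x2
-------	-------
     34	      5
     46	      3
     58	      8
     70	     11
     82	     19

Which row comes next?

Column x1: 34, 46, 58, 70, 82 → 94 (+12 each step).
Column x2: each term is the sum of the two before it; 5, 3, 8, 11, 19 → 30.
Putting it together: 94  30.

94  30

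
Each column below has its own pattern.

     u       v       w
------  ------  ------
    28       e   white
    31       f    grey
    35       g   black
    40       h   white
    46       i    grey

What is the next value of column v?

Column v goes e, f, g, h, i → j (letters move forward 1 place in the alphabet).

j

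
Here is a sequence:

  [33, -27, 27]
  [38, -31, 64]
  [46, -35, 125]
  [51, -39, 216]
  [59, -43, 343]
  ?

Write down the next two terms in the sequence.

[64, -47, 512], [72, -51, 729]

First part: alternating steps +5, +8, +5, +8, …; 33, 38, 46, 51, 59 → 64 → 72.
Second part: -27, -31, -35, -39, -43 → -47 → -51 (−4 each step).
Third part: 27, 64, 125, 216, 343 → 512 → 729 (perfect cubes: 3³, 4³, 5³, …).
Putting the parts together: [64, -47, 512] and then [72, -51, 729].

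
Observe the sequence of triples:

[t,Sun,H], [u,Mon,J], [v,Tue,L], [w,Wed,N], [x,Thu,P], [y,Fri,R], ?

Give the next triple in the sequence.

First letter — letters move forward 1 place in the alphabet: t, u, v, w, x, y → z.
Day: runs through the weekdays Mon→Sun; Sun, Mon, Tue, Wed, Thu, Fri → Sat.
Second letter: letters move forward 2 places in the alphabet; H, J, L, N, P, R → T.
Putting it together: [z,Sat,T].

[z,Sat,T]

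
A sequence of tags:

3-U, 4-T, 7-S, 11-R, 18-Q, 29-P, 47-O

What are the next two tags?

First component: 3, 4, 7, 11, 18, 29, 47 → 76 → 123 (each term is the sum of the two before it).
Letter: letters move back 1 place in the alphabet; U, T, S, R, Q, P, O → N → M.
Putting the parts together: 76-N and then 123-M.

76-N, 123-M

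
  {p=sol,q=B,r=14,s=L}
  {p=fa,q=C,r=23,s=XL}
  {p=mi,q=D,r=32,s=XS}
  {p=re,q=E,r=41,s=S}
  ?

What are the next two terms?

P: sol, fa, mi, re → do → ti (runs backward through the solfège scale do→ti).
Q — letters move forward 1 place in the alphabet: B, C, D, E → F → G.
R: 14, 23, 32, 41 → 50 → 59 (+9 each step).
S: runs through clothing sizes XS→XL, so L, XL, XS, S → M → L.
Putting the parts together: {p=do,q=F,r=50,s=M} and then {p=ti,q=G,r=59,s=L}.

{p=do,q=F,r=50,s=M}, {p=ti,q=G,r=59,s=L}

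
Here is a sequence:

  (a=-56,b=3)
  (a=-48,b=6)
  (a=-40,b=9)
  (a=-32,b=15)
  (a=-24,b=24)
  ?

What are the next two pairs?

A: -56, -48, -40, -32, -24 → -16 → -8 (+8 each step).
For the b, each term is the sum of the two before it: 3, 6, 9, 15, 24 → 39 → 63.
Putting the parts together: (a=-16,b=39) and then (a=-8,b=63).

(a=-16,b=39), (a=-8,b=63)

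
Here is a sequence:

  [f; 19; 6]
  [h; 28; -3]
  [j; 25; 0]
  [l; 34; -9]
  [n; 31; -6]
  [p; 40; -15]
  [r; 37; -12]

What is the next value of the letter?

For the letter, letters move forward 2 places in the alphabet: f, h, j, l, n, p, r → t.

t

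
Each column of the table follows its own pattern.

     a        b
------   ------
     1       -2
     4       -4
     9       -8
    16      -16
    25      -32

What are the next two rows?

Column a goes 1, 4, 9, 16, 25 → 36 → 49 (perfect squares: 1², 2², 3², …).
For the column b, ×2 each step: -2, -4, -8, -16, -32 → -64 → -128.
Putting the parts together: 36  -64 and then 49  -128.

36  -64; 49  -128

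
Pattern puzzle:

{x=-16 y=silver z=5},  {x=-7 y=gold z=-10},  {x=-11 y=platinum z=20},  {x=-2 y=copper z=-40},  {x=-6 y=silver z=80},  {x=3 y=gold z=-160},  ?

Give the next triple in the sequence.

{x=-1 y=platinum z=320}

X: -16, -7, -11, -2, -6, 3 → -1 (alternating steps +9, −4, +9, −4, …).
Y: repeats silver → gold → platinum → copper, so silver, gold, platinum, copper, silver, gold → platinum.
Z: 5, -10, 20, -40, 80, -160 → 320 (×(-2) each step).
Combining the parts gives {x=-1 y=platinum z=320}.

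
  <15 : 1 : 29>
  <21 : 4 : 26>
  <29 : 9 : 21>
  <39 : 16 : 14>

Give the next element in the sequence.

<51 : 25 : 5>

For the first part, differences are 6, 8, 10, … (increasing by 2 each time): 15, 21, 29, 39 → 51.
For the second part, perfect squares: 1², 2², 3², …: 1, 4, 9, 16 → 25.
Third part — together with the second part always sums to 30: 29, 26, 21, 14 → 5.
So the next element is <51 : 25 : 5>.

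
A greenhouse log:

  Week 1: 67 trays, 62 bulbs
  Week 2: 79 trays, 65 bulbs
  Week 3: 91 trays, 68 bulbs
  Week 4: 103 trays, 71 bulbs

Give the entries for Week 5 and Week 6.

115 trays, 74 bulbs; 127 trays, 77 bulbs

Trays: +12 each step, so 67, 79, 91, 103 → 115 → 127.
Bulbs: 62, 65, 68, 71 → 74 → 77 (+3 each step).
So the next two lines are 115 trays, 74 bulbs and 127 trays, 77 bulbs.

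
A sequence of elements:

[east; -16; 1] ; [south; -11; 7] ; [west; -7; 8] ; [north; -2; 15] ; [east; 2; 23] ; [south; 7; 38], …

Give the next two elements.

[west; 11; 61], [north; 16; 99]

Direction: repeats east → south → west → north; east, south, west, north, east, south → west → north.
Second part — alternating steps +5, +4, +5, +4, …: -16, -11, -7, -2, 2, 7 → 11 → 16.
Third part: each term is the sum of the two before it, so 1, 7, 8, 15, 23, 38 → 61 → 99.
So the next two elements are [west; 11; 61] and [north; 16; 99].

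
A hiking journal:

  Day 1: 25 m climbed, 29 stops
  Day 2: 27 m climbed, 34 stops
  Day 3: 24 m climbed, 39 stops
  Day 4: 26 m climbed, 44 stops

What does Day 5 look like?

M climbed: alternating steps +2, −3, +2, −3, …, so 25, 27, 24, 26 → 23.
Stops goes 29, 34, 39, 44 → 49 (+5 each step).
So the next record is 23 m climbed, 49 stops.

23 m climbed, 49 stops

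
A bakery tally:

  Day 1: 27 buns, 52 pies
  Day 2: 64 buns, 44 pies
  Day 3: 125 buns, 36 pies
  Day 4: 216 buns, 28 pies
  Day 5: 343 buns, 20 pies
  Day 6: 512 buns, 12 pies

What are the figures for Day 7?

Buns: 27, 64, 125, 216, 343, 512 → 729 (perfect cubes: 3³, 4³, 5³, …).
Pies — −8 each step: 52, 44, 36, 28, 20, 12 → 4.
Combining the parts gives 729 buns, 4 pies.

729 buns, 4 pies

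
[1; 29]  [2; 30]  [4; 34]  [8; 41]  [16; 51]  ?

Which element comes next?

[32; 64]

First value goes 1, 2, 4, 8, 16 → 32 (×2 each step).
For the second value, differences are 1, 4, 7, … (increasing by 3 each time): 29, 30, 34, 41, 51 → 64.
So the next element is [32; 64].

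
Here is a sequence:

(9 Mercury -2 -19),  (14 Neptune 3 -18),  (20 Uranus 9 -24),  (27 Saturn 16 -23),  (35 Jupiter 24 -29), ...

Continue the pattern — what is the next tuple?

(44 Mars 33 -28)

First value: differences are 5, 6, 7, … (increasing by 1 each time), so 9, 14, 20, 27, 35 → 44.
Planet goes Mercury, Neptune, Uranus, Saturn, Jupiter → Mars (runs backward through the planets Mercury→Neptune).
Third value goes -2, 3, 9, 16, 24 → 33 (differences are 5, 6, 7, … (increasing by 1 each time)).
Fourth value: alternating steps +1, −6, +1, −6, …; -19, -18, -24, -23, -29 → -28.
Putting it together: (44 Mars 33 -28).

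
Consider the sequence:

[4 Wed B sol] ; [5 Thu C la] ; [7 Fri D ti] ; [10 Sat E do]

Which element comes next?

[14 Sun F re]

First coordinate — differences are 1, 2, 3, … (increasing by 1 each time): 4, 5, 7, 10 → 14.
Day: Wed, Thu, Fri, Sat → Sun (runs through the weekdays Mon→Sun).
Letter — letters move forward 1 place in the alphabet: B, C, D, E → F.
Note — runs through the solfège scale do→ti: sol, la, ti, do → re.
Combining the parts gives [14 Sun F re].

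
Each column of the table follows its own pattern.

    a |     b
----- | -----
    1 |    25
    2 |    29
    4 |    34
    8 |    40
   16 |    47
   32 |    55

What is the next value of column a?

Column a — ×2 each step: 1, 2, 4, 8, 16, 32 → 64.

64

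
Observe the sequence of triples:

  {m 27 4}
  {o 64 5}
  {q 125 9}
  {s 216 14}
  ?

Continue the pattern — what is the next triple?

Letter: m, o, q, s → u (letters move forward 2 places in the alphabet).
Second coordinate — perfect cubes: 3³, 4³, 5³, …: 27, 64, 125, 216 → 343.
Third coordinate — each term is the sum of the two before it: 4, 5, 9, 14 → 23.
So the next triple is {u 343 23}.

{u 343 23}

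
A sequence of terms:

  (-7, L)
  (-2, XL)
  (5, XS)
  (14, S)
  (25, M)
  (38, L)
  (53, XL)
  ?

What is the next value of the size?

XS

First part: differences are 5, 7, 9, … (increasing by 2 each time); -7, -2, 5, 14, 25, 38, 53 → 70.
Size: repeats L → XL → XS → S → M; L, XL, XS, S, M, L, XL → XS.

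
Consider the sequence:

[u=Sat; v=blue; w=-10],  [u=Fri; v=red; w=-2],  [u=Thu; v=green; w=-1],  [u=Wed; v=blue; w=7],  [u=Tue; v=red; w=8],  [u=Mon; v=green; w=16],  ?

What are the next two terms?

U: runs backward through the weekdays Mon→Sun, so Sat, Fri, Thu, Wed, Tue, Mon → Sun → Sat.
V: blue, red, green, blue, red, green → blue → red (repeats blue → red → green).
For the w, alternating steps +8, +1, +8, +1, …: -10, -2, -1, 7, 8, 16 → 17 → 25.
Putting the parts together: [u=Sun; v=blue; w=17] and then [u=Sat; v=red; w=25].

[u=Sun; v=blue; w=17], [u=Sat; v=red; w=25]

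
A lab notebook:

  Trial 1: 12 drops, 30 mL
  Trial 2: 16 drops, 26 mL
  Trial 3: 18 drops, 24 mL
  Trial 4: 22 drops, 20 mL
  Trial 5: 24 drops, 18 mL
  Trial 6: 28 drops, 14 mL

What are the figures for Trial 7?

30 drops, 12 mL

Drops goes 12, 16, 18, 22, 24, 28 → 30 (alternating steps +4, +2, +4, +2, …).
ML: together with the drops always sums to 42; 30, 26, 24, 20, 18, 14 → 12.
Putting it together: 30 drops, 12 mL.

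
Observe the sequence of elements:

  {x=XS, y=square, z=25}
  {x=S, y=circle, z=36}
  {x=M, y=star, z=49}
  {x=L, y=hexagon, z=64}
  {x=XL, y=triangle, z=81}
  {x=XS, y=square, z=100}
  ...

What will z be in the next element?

X: repeats XS → S → M → L → XL, so XS, S, M, L, XL, XS → S.
Y: repeats square → circle → star → hexagon → triangle, so square, circle, star, hexagon, triangle, square → circle.
Z: 25, 36, 49, 64, 81, 100 → 121 (perfect squares: 5², 6², 7², …).

121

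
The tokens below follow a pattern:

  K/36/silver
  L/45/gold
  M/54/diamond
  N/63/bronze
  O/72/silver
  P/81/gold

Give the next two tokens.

Q/90/diamond then R/99/bronze

Letter: K, L, M, N, O, P → Q → R (letters move forward 1 place in the alphabet).
Second component — +9 each step: 36, 45, 54, 63, 72, 81 → 90 → 99.
Rank goes silver, gold, diamond, bronze, silver, gold → diamond → bronze (repeats silver → gold → diamond → bronze).
Putting the parts together: Q/90/diamond and then R/99/bronze.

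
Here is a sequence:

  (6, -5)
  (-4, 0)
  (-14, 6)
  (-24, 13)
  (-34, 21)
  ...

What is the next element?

First slot: −10 each step; 6, -4, -14, -24, -34 → -44.
Second slot — differences are 5, 6, 7, … (increasing by 1 each time): -5, 0, 6, 13, 21 → 30.
So the next element is (-44, 30).

(-44, 30)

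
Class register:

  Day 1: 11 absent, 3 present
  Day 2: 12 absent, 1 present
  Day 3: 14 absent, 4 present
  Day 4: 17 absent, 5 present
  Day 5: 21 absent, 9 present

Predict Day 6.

26 absent, 14 present

Absent goes 11, 12, 14, 17, 21 → 26 (differences are 1, 2, 3, … (increasing by 1 each time)).
Present: 3, 1, 4, 5, 9 → 14 (each term is the sum of the two before it).
Combining the parts gives 26 absent, 14 present.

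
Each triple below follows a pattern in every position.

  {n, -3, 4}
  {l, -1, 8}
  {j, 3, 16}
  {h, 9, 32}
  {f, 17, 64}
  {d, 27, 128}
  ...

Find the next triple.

{b, 39, 256}

Letter goes n, l, j, h, f, d → b (letters move back 2 places in the alphabet).
Second part: -3, -1, 3, 9, 17, 27 → 39 (differences are 2, 4, 6, … (increasing by 2 each time)).
Third part — ×2 each step: 4, 8, 16, 32, 64, 128 → 256.
Combining the parts gives {b, 39, 256}.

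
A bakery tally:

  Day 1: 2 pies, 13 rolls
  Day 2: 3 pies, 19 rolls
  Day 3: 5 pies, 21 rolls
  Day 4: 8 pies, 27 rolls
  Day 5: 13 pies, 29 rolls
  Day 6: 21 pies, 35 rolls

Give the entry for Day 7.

34 pies, 37 rolls

Pies goes 2, 3, 5, 8, 13, 21 → 34 (each term is the sum of the two before it).
Rolls: alternating steps +6, +2, +6, +2, …, so 13, 19, 21, 27, 29, 35 → 37.
Combining the parts gives 34 pies, 37 rolls.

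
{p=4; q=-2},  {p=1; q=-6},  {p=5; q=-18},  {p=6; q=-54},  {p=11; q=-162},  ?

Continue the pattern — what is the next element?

For the p, each term is the sum of the two before it: 4, 1, 5, 6, 11 → 17.
Q goes -2, -6, -18, -54, -162 → -486 (×3 each step).
Combining the parts gives {p=17; q=-486}.

{p=17; q=-486}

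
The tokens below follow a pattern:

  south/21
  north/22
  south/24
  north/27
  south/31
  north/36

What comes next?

Direction goes south, north, south, north, south, north → south (alternates south ↔ north).
For the second component, differences are 1, 2, 3, … (increasing by 1 each time): 21, 22, 24, 27, 31, 36 → 42.
Putting it together: south/42.

south/42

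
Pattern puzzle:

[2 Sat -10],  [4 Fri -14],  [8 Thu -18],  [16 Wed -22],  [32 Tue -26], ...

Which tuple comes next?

[64 Mon -30]

First component: 2, 4, 8, 16, 32 → 64 (×2 each step).
Day: Sat, Fri, Thu, Wed, Tue → Mon (runs backward through the weekdays Mon→Sun).
Third component: −4 each step; -10, -14, -18, -22, -26 → -30.
Putting it together: [64 Mon -30].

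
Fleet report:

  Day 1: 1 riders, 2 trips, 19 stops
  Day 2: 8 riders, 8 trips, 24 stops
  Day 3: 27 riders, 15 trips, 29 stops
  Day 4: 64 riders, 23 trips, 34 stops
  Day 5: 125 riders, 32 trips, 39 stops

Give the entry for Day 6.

Riders: perfect cubes: 1³, 2³, 3³, …; 1, 8, 27, 64, 125 → 216.
Trips: differences are 6, 7, 8, … (increasing by 1 each time), so 2, 8, 15, 23, 32 → 42.
Stops: 19, 24, 29, 34, 39 → 44 (+5 each step).
Putting it together: 216 riders, 42 trips, 44 stops.

216 riders, 42 trips, 44 stops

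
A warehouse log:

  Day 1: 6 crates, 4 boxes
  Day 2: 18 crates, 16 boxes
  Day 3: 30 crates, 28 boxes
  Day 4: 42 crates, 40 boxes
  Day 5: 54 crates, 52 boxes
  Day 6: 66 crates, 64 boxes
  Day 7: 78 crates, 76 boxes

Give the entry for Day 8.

Crates — +12 each step: 6, 18, 30, 42, 54, 66, 78 → 90.
Boxes: 4, 16, 28, 40, 52, 64, 76 → 88 (always 2 less than the crates).
Combining the parts gives 90 crates, 88 boxes.

90 crates, 88 boxes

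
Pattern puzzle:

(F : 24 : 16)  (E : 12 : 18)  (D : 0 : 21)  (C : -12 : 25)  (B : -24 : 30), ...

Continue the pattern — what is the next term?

(A : -36 : 36)

Letter: letters move back 1 place in the alphabet; F, E, D, C, B → A.
Second value: 24, 12, 0, -12, -24 → -36 (−12 each step).
Third value: differences are 2, 3, 4, … (increasing by 1 each time), so 16, 18, 21, 25, 30 → 36.
Putting it together: (A : -36 : 36).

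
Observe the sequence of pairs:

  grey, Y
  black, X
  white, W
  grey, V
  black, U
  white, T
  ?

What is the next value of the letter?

Letter: letters move back 1 place in the alphabet, so Y, X, W, V, U, T → S.

S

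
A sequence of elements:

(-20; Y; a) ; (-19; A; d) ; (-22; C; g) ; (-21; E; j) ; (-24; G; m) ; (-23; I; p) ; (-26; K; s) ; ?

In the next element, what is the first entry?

First entry — alternating steps +1, −3, +1, −3, …: -20, -19, -22, -21, -24, -23, -26 → -25.

-25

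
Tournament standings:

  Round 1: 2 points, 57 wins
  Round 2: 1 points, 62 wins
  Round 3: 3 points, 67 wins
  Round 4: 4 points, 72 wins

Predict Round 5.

Points goes 2, 1, 3, 4 → 7 (each term is the sum of the two before it).
Wins: +5 each step, so 57, 62, 67, 72 → 77.
So the next line is 7 points, 77 wins.

7 points, 77 wins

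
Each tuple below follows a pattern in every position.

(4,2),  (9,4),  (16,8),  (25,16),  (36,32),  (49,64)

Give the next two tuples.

First entry goes 4, 9, 16, 25, 36, 49 → 64 → 81 (perfect squares: 2², 3², 4², …).
For the second entry, ×2 each step: 2, 4, 8, 16, 32, 64 → 128 → 256.
Putting the parts together: (64,128) and then (81,256).

(64,128), (81,256)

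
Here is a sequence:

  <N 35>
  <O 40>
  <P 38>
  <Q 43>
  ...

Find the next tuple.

Letter — letters move forward 1 place in the alphabet: N, O, P, Q → R.
Second coordinate: 35, 40, 38, 43 → 41 (alternating steps +5, −2, +5, −2, …).
So the next tuple is <R 41>.

<R 41>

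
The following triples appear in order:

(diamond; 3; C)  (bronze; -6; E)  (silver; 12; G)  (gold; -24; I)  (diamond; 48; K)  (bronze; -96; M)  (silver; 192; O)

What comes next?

Rank goes diamond, bronze, silver, gold, diamond, bronze, silver → gold (repeats diamond → bronze → silver → gold).
Second component: ×(-2) each step, so 3, -6, 12, -24, 48, -96, 192 → -384.
Letter: letters move forward 2 places in the alphabet, so C, E, G, I, K, M, O → Q.
So the next triple is (gold; -384; Q).

(gold; -384; Q)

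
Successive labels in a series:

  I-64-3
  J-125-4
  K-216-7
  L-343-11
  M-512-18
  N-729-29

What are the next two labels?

For the letter, letters move forward 1 place in the alphabet: I, J, K, L, M, N → O → P.
For the second component, perfect cubes: 4³, 5³, 6³, …: 64, 125, 216, 343, 512, 729 → 1000 → 1331.
Third component: each term is the sum of the two before it, so 3, 4, 7, 11, 18, 29 → 47 → 76.
So the next two labels are O-1000-47 and P-1331-76.

O-1000-47 then P-1331-76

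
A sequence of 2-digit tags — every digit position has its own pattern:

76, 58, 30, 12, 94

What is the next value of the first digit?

7

First digit: 7, 5, 3, 1, 9 → 7 (−2 each step, mod 10).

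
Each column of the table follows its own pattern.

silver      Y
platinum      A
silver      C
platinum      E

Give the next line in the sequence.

silver  G

Metal goes silver, platinum, silver, platinum → silver (alternates silver ↔ platinum).
Letter: letters move forward 2 places in the alphabet, wrapping Z→A, so Y, A, C, E → G.
So the next line is silver  G.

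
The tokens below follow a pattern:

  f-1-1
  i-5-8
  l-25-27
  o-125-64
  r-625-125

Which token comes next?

For the letter, letters move forward 3 places in the alphabet: f, i, l, o, r → u.
Second component goes 1, 5, 25, 125, 625 → 3125 (×5 each step).
Third component: 1, 8, 27, 64, 125 → 216 (perfect cubes: 1³, 2³, 3³, …).
So the next token is u-3125-216.

u-3125-216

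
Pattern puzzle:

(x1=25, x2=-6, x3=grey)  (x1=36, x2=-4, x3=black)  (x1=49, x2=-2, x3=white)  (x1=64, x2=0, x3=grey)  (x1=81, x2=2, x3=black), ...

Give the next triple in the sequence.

X1: 25, 36, 49, 64, 81 → 100 (perfect squares: 5², 6², 7², …).
For the x2, +2 each step: -6, -4, -2, 0, 2 → 4.
For the x3, repeats grey → black → white: grey, black, white, grey, black → white.
Combining the parts gives (x1=100, x2=4, x3=white).

(x1=100, x2=4, x3=white)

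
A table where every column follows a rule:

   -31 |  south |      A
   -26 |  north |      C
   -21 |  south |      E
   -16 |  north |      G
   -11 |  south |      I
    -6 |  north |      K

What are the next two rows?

First component — +5 each step: -31, -26, -21, -16, -11, -6 → -1 → 4.
Direction: alternates south ↔ north, so south, north, south, north, south, north → south → north.
Letter: letters move forward 2 places in the alphabet, so A, C, E, G, I, K → M → O.
So the next two rows are -1  south  M and 4  north  O.

-1  south  M; 4  north  O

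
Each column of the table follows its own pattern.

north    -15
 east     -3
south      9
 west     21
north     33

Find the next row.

Direction: repeats north → east → south → west; north, east, south, west, north → east.
Second component: +12 each step; -15, -3, 9, 21, 33 → 45.
Combining the parts gives east  45.

east  45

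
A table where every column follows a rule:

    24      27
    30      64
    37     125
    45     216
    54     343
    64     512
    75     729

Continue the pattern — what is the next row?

87  1000

First component — differences are 6, 7, 8, … (increasing by 1 each time): 24, 30, 37, 45, 54, 64, 75 → 87.
For the second component, perfect cubes: 3³, 4³, 5³, …: 27, 64, 125, 216, 343, 512, 729 → 1000.
Combining the parts gives 87  1000.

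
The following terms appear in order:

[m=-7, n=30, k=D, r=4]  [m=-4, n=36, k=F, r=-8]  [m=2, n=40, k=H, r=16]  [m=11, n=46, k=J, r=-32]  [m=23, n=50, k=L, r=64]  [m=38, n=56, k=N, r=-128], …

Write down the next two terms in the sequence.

[m=56, n=60, k=P, r=256], [m=77, n=66, k=R, r=-512]

M goes -7, -4, 2, 11, 23, 38 → 56 → 77 (differences are 3, 6, 9, … (increasing by 3 each time)).
For the n, alternating steps +6, +4, +6, +4, …: 30, 36, 40, 46, 50, 56 → 60 → 66.
For the k, letters move forward 2 places in the alphabet: D, F, H, J, L, N → P → R.
For the r, ×(-2) each step: 4, -8, 16, -32, 64, -128 → 256 → -512.
So the next two terms are [m=56, n=60, k=P, r=256] and [m=77, n=66, k=R, r=-512].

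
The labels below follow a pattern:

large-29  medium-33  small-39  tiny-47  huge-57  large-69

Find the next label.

Size: repeats large → medium → small → tiny → huge, so large, medium, small, tiny, huge, large → medium.
Second component goes 29, 33, 39, 47, 57, 69 → 83 (differences are 4, 6, 8, … (increasing by 2 each time)).
Putting it together: medium-83.

medium-83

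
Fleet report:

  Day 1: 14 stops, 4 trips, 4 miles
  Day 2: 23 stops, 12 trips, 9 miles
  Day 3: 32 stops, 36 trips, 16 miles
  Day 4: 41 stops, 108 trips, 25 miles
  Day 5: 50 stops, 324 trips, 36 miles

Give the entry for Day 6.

Stops goes 14, 23, 32, 41, 50 → 59 (+9 each step).
Trips: ×3 each step; 4, 12, 36, 108, 324 → 972.
Miles: perfect squares: 2², 3², 4², …, so 4, 9, 16, 25, 36 → 49.
Combining the parts gives 59 stops, 972 trips, 49 miles.

59 stops, 972 trips, 49 miles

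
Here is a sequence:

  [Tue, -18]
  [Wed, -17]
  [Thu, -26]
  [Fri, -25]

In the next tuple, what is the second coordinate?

Second coordinate: alternating steps +1, −9, +1, −9, …, so -18, -17, -26, -25 → -34.

-34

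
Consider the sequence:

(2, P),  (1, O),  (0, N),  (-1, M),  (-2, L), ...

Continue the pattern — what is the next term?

(-3, K)

First part — −1 each step: 2, 1, 0, -1, -2 → -3.
Letter: letters move back 1 place in the alphabet; P, O, N, M, L → K.
Combining the parts gives (-3, K).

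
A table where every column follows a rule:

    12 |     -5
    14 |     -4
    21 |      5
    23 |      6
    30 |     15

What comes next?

32  16

First component: alternating steps +2, +7, +2, +7, …, so 12, 14, 21, 23, 30 → 32.
Second component: alternating steps +1, +9, +1, +9, …, so -5, -4, 5, 6, 15 → 16.
Combining the parts gives 32  16.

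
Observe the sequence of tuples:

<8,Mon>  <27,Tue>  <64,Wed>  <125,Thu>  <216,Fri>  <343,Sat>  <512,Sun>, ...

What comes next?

First component: perfect cubes: 2³, 3³, 4³, …, so 8, 27, 64, 125, 216, 343, 512 → 729.
Day: runs through the weekdays Mon→Sun, so Mon, Tue, Wed, Thu, Fri, Sat, Sun → Mon.
Putting it together: <729,Mon>.

<729,Mon>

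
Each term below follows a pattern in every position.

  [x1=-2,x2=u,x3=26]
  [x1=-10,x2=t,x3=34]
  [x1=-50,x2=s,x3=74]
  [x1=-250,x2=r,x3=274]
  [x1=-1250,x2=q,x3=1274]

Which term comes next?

[x1=-6250,x2=p,x3=6274]

X1: -2, -10, -50, -250, -1250 → -6250 (×5 each step).
For the x2, letters move back 1 place in the alphabet: u, t, s, r, q → p.
X3: together with the x1 always sums to 24, so 26, 34, 74, 274, 1274 → 6274.
So the next term is [x1=-6250,x2=p,x3=6274].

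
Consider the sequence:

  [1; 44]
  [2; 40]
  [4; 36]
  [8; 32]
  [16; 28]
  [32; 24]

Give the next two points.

First slot — ×2 each step: 1, 2, 4, 8, 16, 32 → 64 → 128.
Second slot: 44, 40, 36, 32, 28, 24 → 20 → 16 (−4 each step).
So the next two points are [64; 20] and [128; 16].

[64; 20], [128; 16]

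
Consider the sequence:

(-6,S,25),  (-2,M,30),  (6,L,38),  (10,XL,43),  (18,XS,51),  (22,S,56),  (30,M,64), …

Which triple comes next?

(34,L,69)

First part goes -6, -2, 6, 10, 18, 22, 30 → 34 (alternating steps +4, +8, +4, +8, …).
Size: repeats S → M → L → XL → XS; S, M, L, XL, XS, S, M → L.
Third part: 25, 30, 38, 43, 51, 56, 64 → 69 (alternating steps +5, +8, +5, +8, …).
So the next triple is (34,L,69).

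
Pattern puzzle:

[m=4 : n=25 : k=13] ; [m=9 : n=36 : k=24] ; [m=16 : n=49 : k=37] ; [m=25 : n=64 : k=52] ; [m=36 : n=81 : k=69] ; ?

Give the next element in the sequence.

[m=49 : n=100 : k=88]

M goes 4, 9, 16, 25, 36 → 49 (perfect squares: 2², 3², 4², …).
N: 25, 36, 49, 64, 81 → 100 (perfect squares: 5², 6², 7², …).
K goes 13, 24, 37, 52, 69 → 88 (always 12 less than the n).
So the next element is [m=49 : n=100 : k=88].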